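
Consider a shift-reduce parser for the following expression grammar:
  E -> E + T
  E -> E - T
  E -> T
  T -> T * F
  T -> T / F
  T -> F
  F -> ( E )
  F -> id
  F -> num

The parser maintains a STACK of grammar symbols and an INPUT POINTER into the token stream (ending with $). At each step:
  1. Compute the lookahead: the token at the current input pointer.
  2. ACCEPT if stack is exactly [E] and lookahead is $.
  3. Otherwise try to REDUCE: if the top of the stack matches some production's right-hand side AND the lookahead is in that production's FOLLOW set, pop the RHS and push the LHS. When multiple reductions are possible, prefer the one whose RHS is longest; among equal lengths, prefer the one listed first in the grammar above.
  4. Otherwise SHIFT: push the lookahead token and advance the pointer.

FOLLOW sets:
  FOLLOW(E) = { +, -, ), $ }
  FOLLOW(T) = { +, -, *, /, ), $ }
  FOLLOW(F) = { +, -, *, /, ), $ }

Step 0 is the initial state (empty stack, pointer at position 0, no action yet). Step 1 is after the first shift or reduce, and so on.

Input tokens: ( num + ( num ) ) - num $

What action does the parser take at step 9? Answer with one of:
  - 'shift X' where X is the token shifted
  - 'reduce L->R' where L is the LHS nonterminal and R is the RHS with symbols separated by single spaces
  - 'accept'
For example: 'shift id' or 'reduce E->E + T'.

Step 1: shift (. Stack=[(] ptr=1 lookahead=num remaining=[num + ( num ) ) - num $]
Step 2: shift num. Stack=[( num] ptr=2 lookahead=+ remaining=[+ ( num ) ) - num $]
Step 3: reduce F->num. Stack=[( F] ptr=2 lookahead=+ remaining=[+ ( num ) ) - num $]
Step 4: reduce T->F. Stack=[( T] ptr=2 lookahead=+ remaining=[+ ( num ) ) - num $]
Step 5: reduce E->T. Stack=[( E] ptr=2 lookahead=+ remaining=[+ ( num ) ) - num $]
Step 6: shift +. Stack=[( E +] ptr=3 lookahead=( remaining=[( num ) ) - num $]
Step 7: shift (. Stack=[( E + (] ptr=4 lookahead=num remaining=[num ) ) - num $]
Step 8: shift num. Stack=[( E + ( num] ptr=5 lookahead=) remaining=[) ) - num $]
Step 9: reduce F->num. Stack=[( E + ( F] ptr=5 lookahead=) remaining=[) ) - num $]

Answer: reduce F->num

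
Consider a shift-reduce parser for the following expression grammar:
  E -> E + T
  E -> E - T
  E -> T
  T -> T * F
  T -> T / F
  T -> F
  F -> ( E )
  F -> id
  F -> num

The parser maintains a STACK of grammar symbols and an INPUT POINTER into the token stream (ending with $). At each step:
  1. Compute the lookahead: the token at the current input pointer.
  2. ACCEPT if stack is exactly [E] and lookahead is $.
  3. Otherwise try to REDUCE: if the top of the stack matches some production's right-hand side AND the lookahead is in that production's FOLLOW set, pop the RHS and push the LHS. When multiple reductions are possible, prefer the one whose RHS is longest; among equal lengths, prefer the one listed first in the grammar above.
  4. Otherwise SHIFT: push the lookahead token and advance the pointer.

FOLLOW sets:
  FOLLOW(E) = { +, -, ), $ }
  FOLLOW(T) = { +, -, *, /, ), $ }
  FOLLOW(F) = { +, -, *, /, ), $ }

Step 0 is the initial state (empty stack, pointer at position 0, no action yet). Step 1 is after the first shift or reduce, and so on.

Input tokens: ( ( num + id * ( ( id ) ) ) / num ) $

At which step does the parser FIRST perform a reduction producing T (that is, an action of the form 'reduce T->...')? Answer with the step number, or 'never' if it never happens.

Step 1: shift (. Stack=[(] ptr=1 lookahead=( remaining=[( num + id * ( ( id ) ) ) / num ) $]
Step 2: shift (. Stack=[( (] ptr=2 lookahead=num remaining=[num + id * ( ( id ) ) ) / num ) $]
Step 3: shift num. Stack=[( ( num] ptr=3 lookahead=+ remaining=[+ id * ( ( id ) ) ) / num ) $]
Step 4: reduce F->num. Stack=[( ( F] ptr=3 lookahead=+ remaining=[+ id * ( ( id ) ) ) / num ) $]
Step 5: reduce T->F. Stack=[( ( T] ptr=3 lookahead=+ remaining=[+ id * ( ( id ) ) ) / num ) $]

Answer: 5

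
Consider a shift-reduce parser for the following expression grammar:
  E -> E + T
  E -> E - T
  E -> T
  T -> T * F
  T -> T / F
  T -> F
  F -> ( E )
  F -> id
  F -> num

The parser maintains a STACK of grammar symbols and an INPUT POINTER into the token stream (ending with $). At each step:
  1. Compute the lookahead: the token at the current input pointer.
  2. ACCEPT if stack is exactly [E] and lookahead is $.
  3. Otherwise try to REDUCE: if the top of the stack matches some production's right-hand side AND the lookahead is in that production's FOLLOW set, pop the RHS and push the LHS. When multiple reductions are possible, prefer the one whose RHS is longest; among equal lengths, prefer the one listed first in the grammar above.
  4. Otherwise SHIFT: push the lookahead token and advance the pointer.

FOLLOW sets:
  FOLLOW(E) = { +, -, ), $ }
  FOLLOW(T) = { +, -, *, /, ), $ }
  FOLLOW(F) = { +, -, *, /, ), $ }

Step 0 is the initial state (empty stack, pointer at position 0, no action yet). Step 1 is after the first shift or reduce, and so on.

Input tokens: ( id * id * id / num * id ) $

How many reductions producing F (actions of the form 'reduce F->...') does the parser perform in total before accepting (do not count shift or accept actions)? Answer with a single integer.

Step 1: shift (. Stack=[(] ptr=1 lookahead=id remaining=[id * id * id / num * id ) $]
Step 2: shift id. Stack=[( id] ptr=2 lookahead=* remaining=[* id * id / num * id ) $]
Step 3: reduce F->id. Stack=[( F] ptr=2 lookahead=* remaining=[* id * id / num * id ) $]
Step 4: reduce T->F. Stack=[( T] ptr=2 lookahead=* remaining=[* id * id / num * id ) $]
Step 5: shift *. Stack=[( T *] ptr=3 lookahead=id remaining=[id * id / num * id ) $]
Step 6: shift id. Stack=[( T * id] ptr=4 lookahead=* remaining=[* id / num * id ) $]
Step 7: reduce F->id. Stack=[( T * F] ptr=4 lookahead=* remaining=[* id / num * id ) $]
Step 8: reduce T->T * F. Stack=[( T] ptr=4 lookahead=* remaining=[* id / num * id ) $]
Step 9: shift *. Stack=[( T *] ptr=5 lookahead=id remaining=[id / num * id ) $]
Step 10: shift id. Stack=[( T * id] ptr=6 lookahead=/ remaining=[/ num * id ) $]
Step 11: reduce F->id. Stack=[( T * F] ptr=6 lookahead=/ remaining=[/ num * id ) $]
Step 12: reduce T->T * F. Stack=[( T] ptr=6 lookahead=/ remaining=[/ num * id ) $]
Step 13: shift /. Stack=[( T /] ptr=7 lookahead=num remaining=[num * id ) $]
Step 14: shift num. Stack=[( T / num] ptr=8 lookahead=* remaining=[* id ) $]
Step 15: reduce F->num. Stack=[( T / F] ptr=8 lookahead=* remaining=[* id ) $]
Step 16: reduce T->T / F. Stack=[( T] ptr=8 lookahead=* remaining=[* id ) $]
Step 17: shift *. Stack=[( T *] ptr=9 lookahead=id remaining=[id ) $]
Step 18: shift id. Stack=[( T * id] ptr=10 lookahead=) remaining=[) $]
Step 19: reduce F->id. Stack=[( T * F] ptr=10 lookahead=) remaining=[) $]
Step 20: reduce T->T * F. Stack=[( T] ptr=10 lookahead=) remaining=[) $]
Step 21: reduce E->T. Stack=[( E] ptr=10 lookahead=) remaining=[) $]
Step 22: shift ). Stack=[( E )] ptr=11 lookahead=$ remaining=[$]
Step 23: reduce F->( E ). Stack=[F] ptr=11 lookahead=$ remaining=[$]
Step 24: reduce T->F. Stack=[T] ptr=11 lookahead=$ remaining=[$]
Step 25: reduce E->T. Stack=[E] ptr=11 lookahead=$ remaining=[$]
Step 26: accept. Stack=[E] ptr=11 lookahead=$ remaining=[$]

Answer: 6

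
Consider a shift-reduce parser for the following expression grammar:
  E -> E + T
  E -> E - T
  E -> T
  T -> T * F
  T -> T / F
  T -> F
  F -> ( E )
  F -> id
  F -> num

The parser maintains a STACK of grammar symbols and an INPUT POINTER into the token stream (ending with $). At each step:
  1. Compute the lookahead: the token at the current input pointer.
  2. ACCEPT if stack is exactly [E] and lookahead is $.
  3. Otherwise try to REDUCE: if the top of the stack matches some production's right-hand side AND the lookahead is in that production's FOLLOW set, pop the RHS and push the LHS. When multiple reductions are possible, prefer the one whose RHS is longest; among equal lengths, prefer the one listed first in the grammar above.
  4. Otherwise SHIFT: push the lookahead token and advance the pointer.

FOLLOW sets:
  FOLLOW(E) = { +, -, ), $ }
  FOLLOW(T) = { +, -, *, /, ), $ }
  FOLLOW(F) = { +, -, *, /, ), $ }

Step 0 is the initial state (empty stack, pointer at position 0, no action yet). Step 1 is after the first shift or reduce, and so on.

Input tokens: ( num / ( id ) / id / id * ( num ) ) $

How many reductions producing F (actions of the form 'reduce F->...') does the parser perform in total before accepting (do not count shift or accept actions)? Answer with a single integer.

Step 1: shift (. Stack=[(] ptr=1 lookahead=num remaining=[num / ( id ) / id / id * ( num ) ) $]
Step 2: shift num. Stack=[( num] ptr=2 lookahead=/ remaining=[/ ( id ) / id / id * ( num ) ) $]
Step 3: reduce F->num. Stack=[( F] ptr=2 lookahead=/ remaining=[/ ( id ) / id / id * ( num ) ) $]
Step 4: reduce T->F. Stack=[( T] ptr=2 lookahead=/ remaining=[/ ( id ) / id / id * ( num ) ) $]
Step 5: shift /. Stack=[( T /] ptr=3 lookahead=( remaining=[( id ) / id / id * ( num ) ) $]
Step 6: shift (. Stack=[( T / (] ptr=4 lookahead=id remaining=[id ) / id / id * ( num ) ) $]
Step 7: shift id. Stack=[( T / ( id] ptr=5 lookahead=) remaining=[) / id / id * ( num ) ) $]
Step 8: reduce F->id. Stack=[( T / ( F] ptr=5 lookahead=) remaining=[) / id / id * ( num ) ) $]
Step 9: reduce T->F. Stack=[( T / ( T] ptr=5 lookahead=) remaining=[) / id / id * ( num ) ) $]
Step 10: reduce E->T. Stack=[( T / ( E] ptr=5 lookahead=) remaining=[) / id / id * ( num ) ) $]
Step 11: shift ). Stack=[( T / ( E )] ptr=6 lookahead=/ remaining=[/ id / id * ( num ) ) $]
Step 12: reduce F->( E ). Stack=[( T / F] ptr=6 lookahead=/ remaining=[/ id / id * ( num ) ) $]
Step 13: reduce T->T / F. Stack=[( T] ptr=6 lookahead=/ remaining=[/ id / id * ( num ) ) $]
Step 14: shift /. Stack=[( T /] ptr=7 lookahead=id remaining=[id / id * ( num ) ) $]
Step 15: shift id. Stack=[( T / id] ptr=8 lookahead=/ remaining=[/ id * ( num ) ) $]
Step 16: reduce F->id. Stack=[( T / F] ptr=8 lookahead=/ remaining=[/ id * ( num ) ) $]
Step 17: reduce T->T / F. Stack=[( T] ptr=8 lookahead=/ remaining=[/ id * ( num ) ) $]
Step 18: shift /. Stack=[( T /] ptr=9 lookahead=id remaining=[id * ( num ) ) $]
Step 19: shift id. Stack=[( T / id] ptr=10 lookahead=* remaining=[* ( num ) ) $]
Step 20: reduce F->id. Stack=[( T / F] ptr=10 lookahead=* remaining=[* ( num ) ) $]
Step 21: reduce T->T / F. Stack=[( T] ptr=10 lookahead=* remaining=[* ( num ) ) $]
Step 22: shift *. Stack=[( T *] ptr=11 lookahead=( remaining=[( num ) ) $]
Step 23: shift (. Stack=[( T * (] ptr=12 lookahead=num remaining=[num ) ) $]
Step 24: shift num. Stack=[( T * ( num] ptr=13 lookahead=) remaining=[) ) $]
Step 25: reduce F->num. Stack=[( T * ( F] ptr=13 lookahead=) remaining=[) ) $]
Step 26: reduce T->F. Stack=[( T * ( T] ptr=13 lookahead=) remaining=[) ) $]
Step 27: reduce E->T. Stack=[( T * ( E] ptr=13 lookahead=) remaining=[) ) $]
Step 28: shift ). Stack=[( T * ( E )] ptr=14 lookahead=) remaining=[) $]
Step 29: reduce F->( E ). Stack=[( T * F] ptr=14 lookahead=) remaining=[) $]
Step 30: reduce T->T * F. Stack=[( T] ptr=14 lookahead=) remaining=[) $]
Step 31: reduce E->T. Stack=[( E] ptr=14 lookahead=) remaining=[) $]
Step 32: shift ). Stack=[( E )] ptr=15 lookahead=$ remaining=[$]
Step 33: reduce F->( E ). Stack=[F] ptr=15 lookahead=$ remaining=[$]
Step 34: reduce T->F. Stack=[T] ptr=15 lookahead=$ remaining=[$]
Step 35: reduce E->T. Stack=[E] ptr=15 lookahead=$ remaining=[$]
Step 36: accept. Stack=[E] ptr=15 lookahead=$ remaining=[$]

Answer: 8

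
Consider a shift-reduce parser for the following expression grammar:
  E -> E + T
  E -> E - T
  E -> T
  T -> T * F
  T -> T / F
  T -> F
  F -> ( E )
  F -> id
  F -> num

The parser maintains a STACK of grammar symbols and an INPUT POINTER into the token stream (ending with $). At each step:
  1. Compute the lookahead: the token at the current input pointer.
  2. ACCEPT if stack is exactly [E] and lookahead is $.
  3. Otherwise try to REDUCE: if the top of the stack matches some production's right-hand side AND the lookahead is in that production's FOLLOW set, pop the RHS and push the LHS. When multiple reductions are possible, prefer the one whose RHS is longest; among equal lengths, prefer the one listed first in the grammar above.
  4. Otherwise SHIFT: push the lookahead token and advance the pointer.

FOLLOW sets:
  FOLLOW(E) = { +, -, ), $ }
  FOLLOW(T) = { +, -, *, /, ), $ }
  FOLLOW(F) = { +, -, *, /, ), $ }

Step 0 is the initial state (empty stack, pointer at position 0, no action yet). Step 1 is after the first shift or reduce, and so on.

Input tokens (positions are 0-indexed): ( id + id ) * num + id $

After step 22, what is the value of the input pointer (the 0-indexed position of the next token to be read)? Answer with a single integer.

Answer: 9

Derivation:
Step 1: shift (. Stack=[(] ptr=1 lookahead=id remaining=[id + id ) * num + id $]
Step 2: shift id. Stack=[( id] ptr=2 lookahead=+ remaining=[+ id ) * num + id $]
Step 3: reduce F->id. Stack=[( F] ptr=2 lookahead=+ remaining=[+ id ) * num + id $]
Step 4: reduce T->F. Stack=[( T] ptr=2 lookahead=+ remaining=[+ id ) * num + id $]
Step 5: reduce E->T. Stack=[( E] ptr=2 lookahead=+ remaining=[+ id ) * num + id $]
Step 6: shift +. Stack=[( E +] ptr=3 lookahead=id remaining=[id ) * num + id $]
Step 7: shift id. Stack=[( E + id] ptr=4 lookahead=) remaining=[) * num + id $]
Step 8: reduce F->id. Stack=[( E + F] ptr=4 lookahead=) remaining=[) * num + id $]
Step 9: reduce T->F. Stack=[( E + T] ptr=4 lookahead=) remaining=[) * num + id $]
Step 10: reduce E->E + T. Stack=[( E] ptr=4 lookahead=) remaining=[) * num + id $]
Step 11: shift ). Stack=[( E )] ptr=5 lookahead=* remaining=[* num + id $]
Step 12: reduce F->( E ). Stack=[F] ptr=5 lookahead=* remaining=[* num + id $]
Step 13: reduce T->F. Stack=[T] ptr=5 lookahead=* remaining=[* num + id $]
Step 14: shift *. Stack=[T *] ptr=6 lookahead=num remaining=[num + id $]
Step 15: shift num. Stack=[T * num] ptr=7 lookahead=+ remaining=[+ id $]
Step 16: reduce F->num. Stack=[T * F] ptr=7 lookahead=+ remaining=[+ id $]
Step 17: reduce T->T * F. Stack=[T] ptr=7 lookahead=+ remaining=[+ id $]
Step 18: reduce E->T. Stack=[E] ptr=7 lookahead=+ remaining=[+ id $]
Step 19: shift +. Stack=[E +] ptr=8 lookahead=id remaining=[id $]
Step 20: shift id. Stack=[E + id] ptr=9 lookahead=$ remaining=[$]
Step 21: reduce F->id. Stack=[E + F] ptr=9 lookahead=$ remaining=[$]
Step 22: reduce T->F. Stack=[E + T] ptr=9 lookahead=$ remaining=[$]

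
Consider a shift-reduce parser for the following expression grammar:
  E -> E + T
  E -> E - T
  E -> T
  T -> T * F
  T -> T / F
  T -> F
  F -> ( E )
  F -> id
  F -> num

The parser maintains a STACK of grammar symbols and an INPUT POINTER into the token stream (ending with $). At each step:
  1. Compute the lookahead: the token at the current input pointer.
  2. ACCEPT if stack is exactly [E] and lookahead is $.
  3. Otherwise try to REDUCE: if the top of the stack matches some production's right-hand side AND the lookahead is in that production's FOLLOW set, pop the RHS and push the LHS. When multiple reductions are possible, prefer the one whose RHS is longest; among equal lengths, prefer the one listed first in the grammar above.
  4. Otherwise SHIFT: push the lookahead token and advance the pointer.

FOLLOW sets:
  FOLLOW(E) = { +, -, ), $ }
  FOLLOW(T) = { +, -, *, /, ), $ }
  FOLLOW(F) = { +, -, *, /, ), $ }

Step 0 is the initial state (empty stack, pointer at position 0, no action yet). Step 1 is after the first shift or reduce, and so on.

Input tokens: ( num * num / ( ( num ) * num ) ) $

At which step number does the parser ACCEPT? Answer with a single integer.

Answer: 32

Derivation:
Step 1: shift (. Stack=[(] ptr=1 lookahead=num remaining=[num * num / ( ( num ) * num ) ) $]
Step 2: shift num. Stack=[( num] ptr=2 lookahead=* remaining=[* num / ( ( num ) * num ) ) $]
Step 3: reduce F->num. Stack=[( F] ptr=2 lookahead=* remaining=[* num / ( ( num ) * num ) ) $]
Step 4: reduce T->F. Stack=[( T] ptr=2 lookahead=* remaining=[* num / ( ( num ) * num ) ) $]
Step 5: shift *. Stack=[( T *] ptr=3 lookahead=num remaining=[num / ( ( num ) * num ) ) $]
Step 6: shift num. Stack=[( T * num] ptr=4 lookahead=/ remaining=[/ ( ( num ) * num ) ) $]
Step 7: reduce F->num. Stack=[( T * F] ptr=4 lookahead=/ remaining=[/ ( ( num ) * num ) ) $]
Step 8: reduce T->T * F. Stack=[( T] ptr=4 lookahead=/ remaining=[/ ( ( num ) * num ) ) $]
Step 9: shift /. Stack=[( T /] ptr=5 lookahead=( remaining=[( ( num ) * num ) ) $]
Step 10: shift (. Stack=[( T / (] ptr=6 lookahead=( remaining=[( num ) * num ) ) $]
Step 11: shift (. Stack=[( T / ( (] ptr=7 lookahead=num remaining=[num ) * num ) ) $]
Step 12: shift num. Stack=[( T / ( ( num] ptr=8 lookahead=) remaining=[) * num ) ) $]
Step 13: reduce F->num. Stack=[( T / ( ( F] ptr=8 lookahead=) remaining=[) * num ) ) $]
Step 14: reduce T->F. Stack=[( T / ( ( T] ptr=8 lookahead=) remaining=[) * num ) ) $]
Step 15: reduce E->T. Stack=[( T / ( ( E] ptr=8 lookahead=) remaining=[) * num ) ) $]
Step 16: shift ). Stack=[( T / ( ( E )] ptr=9 lookahead=* remaining=[* num ) ) $]
Step 17: reduce F->( E ). Stack=[( T / ( F] ptr=9 lookahead=* remaining=[* num ) ) $]
Step 18: reduce T->F. Stack=[( T / ( T] ptr=9 lookahead=* remaining=[* num ) ) $]
Step 19: shift *. Stack=[( T / ( T *] ptr=10 lookahead=num remaining=[num ) ) $]
Step 20: shift num. Stack=[( T / ( T * num] ptr=11 lookahead=) remaining=[) ) $]
Step 21: reduce F->num. Stack=[( T / ( T * F] ptr=11 lookahead=) remaining=[) ) $]
Step 22: reduce T->T * F. Stack=[( T / ( T] ptr=11 lookahead=) remaining=[) ) $]
Step 23: reduce E->T. Stack=[( T / ( E] ptr=11 lookahead=) remaining=[) ) $]
Step 24: shift ). Stack=[( T / ( E )] ptr=12 lookahead=) remaining=[) $]
Step 25: reduce F->( E ). Stack=[( T / F] ptr=12 lookahead=) remaining=[) $]
Step 26: reduce T->T / F. Stack=[( T] ptr=12 lookahead=) remaining=[) $]
Step 27: reduce E->T. Stack=[( E] ptr=12 lookahead=) remaining=[) $]
Step 28: shift ). Stack=[( E )] ptr=13 lookahead=$ remaining=[$]
Step 29: reduce F->( E ). Stack=[F] ptr=13 lookahead=$ remaining=[$]
Step 30: reduce T->F. Stack=[T] ptr=13 lookahead=$ remaining=[$]
Step 31: reduce E->T. Stack=[E] ptr=13 lookahead=$ remaining=[$]
Step 32: accept. Stack=[E] ptr=13 lookahead=$ remaining=[$]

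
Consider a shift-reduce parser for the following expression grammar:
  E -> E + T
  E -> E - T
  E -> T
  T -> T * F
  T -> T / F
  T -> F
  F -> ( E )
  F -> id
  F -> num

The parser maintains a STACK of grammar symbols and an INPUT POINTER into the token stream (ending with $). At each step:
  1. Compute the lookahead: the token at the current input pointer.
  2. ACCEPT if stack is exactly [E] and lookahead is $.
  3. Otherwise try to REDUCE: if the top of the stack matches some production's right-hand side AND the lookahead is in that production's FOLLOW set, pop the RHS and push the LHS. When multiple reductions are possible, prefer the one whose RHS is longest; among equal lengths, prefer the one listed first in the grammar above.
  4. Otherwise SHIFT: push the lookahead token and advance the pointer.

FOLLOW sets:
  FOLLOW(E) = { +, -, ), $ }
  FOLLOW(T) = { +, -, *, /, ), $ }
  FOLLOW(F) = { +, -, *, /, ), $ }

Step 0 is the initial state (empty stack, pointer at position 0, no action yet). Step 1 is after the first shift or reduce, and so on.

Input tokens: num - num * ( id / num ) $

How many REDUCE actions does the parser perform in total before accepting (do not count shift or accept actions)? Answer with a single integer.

Answer: 13

Derivation:
Step 1: shift num. Stack=[num] ptr=1 lookahead=- remaining=[- num * ( id / num ) $]
Step 2: reduce F->num. Stack=[F] ptr=1 lookahead=- remaining=[- num * ( id / num ) $]
Step 3: reduce T->F. Stack=[T] ptr=1 lookahead=- remaining=[- num * ( id / num ) $]
Step 4: reduce E->T. Stack=[E] ptr=1 lookahead=- remaining=[- num * ( id / num ) $]
Step 5: shift -. Stack=[E -] ptr=2 lookahead=num remaining=[num * ( id / num ) $]
Step 6: shift num. Stack=[E - num] ptr=3 lookahead=* remaining=[* ( id / num ) $]
Step 7: reduce F->num. Stack=[E - F] ptr=3 lookahead=* remaining=[* ( id / num ) $]
Step 8: reduce T->F. Stack=[E - T] ptr=3 lookahead=* remaining=[* ( id / num ) $]
Step 9: shift *. Stack=[E - T *] ptr=4 lookahead=( remaining=[( id / num ) $]
Step 10: shift (. Stack=[E - T * (] ptr=5 lookahead=id remaining=[id / num ) $]
Step 11: shift id. Stack=[E - T * ( id] ptr=6 lookahead=/ remaining=[/ num ) $]
Step 12: reduce F->id. Stack=[E - T * ( F] ptr=6 lookahead=/ remaining=[/ num ) $]
Step 13: reduce T->F. Stack=[E - T * ( T] ptr=6 lookahead=/ remaining=[/ num ) $]
Step 14: shift /. Stack=[E - T * ( T /] ptr=7 lookahead=num remaining=[num ) $]
Step 15: shift num. Stack=[E - T * ( T / num] ptr=8 lookahead=) remaining=[) $]
Step 16: reduce F->num. Stack=[E - T * ( T / F] ptr=8 lookahead=) remaining=[) $]
Step 17: reduce T->T / F. Stack=[E - T * ( T] ptr=8 lookahead=) remaining=[) $]
Step 18: reduce E->T. Stack=[E - T * ( E] ptr=8 lookahead=) remaining=[) $]
Step 19: shift ). Stack=[E - T * ( E )] ptr=9 lookahead=$ remaining=[$]
Step 20: reduce F->( E ). Stack=[E - T * F] ptr=9 lookahead=$ remaining=[$]
Step 21: reduce T->T * F. Stack=[E - T] ptr=9 lookahead=$ remaining=[$]
Step 22: reduce E->E - T. Stack=[E] ptr=9 lookahead=$ remaining=[$]
Step 23: accept. Stack=[E] ptr=9 lookahead=$ remaining=[$]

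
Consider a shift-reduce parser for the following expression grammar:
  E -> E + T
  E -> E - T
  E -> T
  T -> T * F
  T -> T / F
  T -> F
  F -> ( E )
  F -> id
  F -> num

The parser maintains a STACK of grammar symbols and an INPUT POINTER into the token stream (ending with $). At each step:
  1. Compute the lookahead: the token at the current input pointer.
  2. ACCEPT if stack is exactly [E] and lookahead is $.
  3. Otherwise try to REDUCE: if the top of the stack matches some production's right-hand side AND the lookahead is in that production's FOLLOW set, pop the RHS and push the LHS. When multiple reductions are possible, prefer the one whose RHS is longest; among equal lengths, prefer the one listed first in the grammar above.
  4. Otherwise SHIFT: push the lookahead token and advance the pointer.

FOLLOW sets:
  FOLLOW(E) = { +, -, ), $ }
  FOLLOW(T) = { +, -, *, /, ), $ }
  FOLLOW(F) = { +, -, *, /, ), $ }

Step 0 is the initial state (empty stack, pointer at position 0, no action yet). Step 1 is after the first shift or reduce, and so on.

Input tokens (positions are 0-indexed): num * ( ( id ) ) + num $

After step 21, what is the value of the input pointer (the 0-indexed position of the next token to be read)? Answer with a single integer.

Step 1: shift num. Stack=[num] ptr=1 lookahead=* remaining=[* ( ( id ) ) + num $]
Step 2: reduce F->num. Stack=[F] ptr=1 lookahead=* remaining=[* ( ( id ) ) + num $]
Step 3: reduce T->F. Stack=[T] ptr=1 lookahead=* remaining=[* ( ( id ) ) + num $]
Step 4: shift *. Stack=[T *] ptr=2 lookahead=( remaining=[( ( id ) ) + num $]
Step 5: shift (. Stack=[T * (] ptr=3 lookahead=( remaining=[( id ) ) + num $]
Step 6: shift (. Stack=[T * ( (] ptr=4 lookahead=id remaining=[id ) ) + num $]
Step 7: shift id. Stack=[T * ( ( id] ptr=5 lookahead=) remaining=[) ) + num $]
Step 8: reduce F->id. Stack=[T * ( ( F] ptr=5 lookahead=) remaining=[) ) + num $]
Step 9: reduce T->F. Stack=[T * ( ( T] ptr=5 lookahead=) remaining=[) ) + num $]
Step 10: reduce E->T. Stack=[T * ( ( E] ptr=5 lookahead=) remaining=[) ) + num $]
Step 11: shift ). Stack=[T * ( ( E )] ptr=6 lookahead=) remaining=[) + num $]
Step 12: reduce F->( E ). Stack=[T * ( F] ptr=6 lookahead=) remaining=[) + num $]
Step 13: reduce T->F. Stack=[T * ( T] ptr=6 lookahead=) remaining=[) + num $]
Step 14: reduce E->T. Stack=[T * ( E] ptr=6 lookahead=) remaining=[) + num $]
Step 15: shift ). Stack=[T * ( E )] ptr=7 lookahead=+ remaining=[+ num $]
Step 16: reduce F->( E ). Stack=[T * F] ptr=7 lookahead=+ remaining=[+ num $]
Step 17: reduce T->T * F. Stack=[T] ptr=7 lookahead=+ remaining=[+ num $]
Step 18: reduce E->T. Stack=[E] ptr=7 lookahead=+ remaining=[+ num $]
Step 19: shift +. Stack=[E +] ptr=8 lookahead=num remaining=[num $]
Step 20: shift num. Stack=[E + num] ptr=9 lookahead=$ remaining=[$]
Step 21: reduce F->num. Stack=[E + F] ptr=9 lookahead=$ remaining=[$]

Answer: 9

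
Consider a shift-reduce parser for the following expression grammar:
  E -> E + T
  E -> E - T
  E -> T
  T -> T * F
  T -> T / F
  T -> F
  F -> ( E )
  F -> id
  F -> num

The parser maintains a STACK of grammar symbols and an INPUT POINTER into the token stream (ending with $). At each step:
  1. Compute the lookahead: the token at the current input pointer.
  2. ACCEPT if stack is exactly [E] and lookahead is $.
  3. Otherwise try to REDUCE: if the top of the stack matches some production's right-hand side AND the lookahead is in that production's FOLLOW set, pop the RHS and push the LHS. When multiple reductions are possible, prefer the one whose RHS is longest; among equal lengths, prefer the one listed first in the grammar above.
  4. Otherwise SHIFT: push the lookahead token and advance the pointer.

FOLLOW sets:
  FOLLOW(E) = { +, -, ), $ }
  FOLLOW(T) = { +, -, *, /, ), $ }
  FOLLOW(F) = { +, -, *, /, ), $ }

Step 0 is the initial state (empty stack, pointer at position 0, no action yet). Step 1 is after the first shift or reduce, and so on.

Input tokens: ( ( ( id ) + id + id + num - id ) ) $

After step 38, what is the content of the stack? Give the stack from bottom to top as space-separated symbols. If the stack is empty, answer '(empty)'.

Step 1: shift (. Stack=[(] ptr=1 lookahead=( remaining=[( ( id ) + id + id + num - id ) ) $]
Step 2: shift (. Stack=[( (] ptr=2 lookahead=( remaining=[( id ) + id + id + num - id ) ) $]
Step 3: shift (. Stack=[( ( (] ptr=3 lookahead=id remaining=[id ) + id + id + num - id ) ) $]
Step 4: shift id. Stack=[( ( ( id] ptr=4 lookahead=) remaining=[) + id + id + num - id ) ) $]
Step 5: reduce F->id. Stack=[( ( ( F] ptr=4 lookahead=) remaining=[) + id + id + num - id ) ) $]
Step 6: reduce T->F. Stack=[( ( ( T] ptr=4 lookahead=) remaining=[) + id + id + num - id ) ) $]
Step 7: reduce E->T. Stack=[( ( ( E] ptr=4 lookahead=) remaining=[) + id + id + num - id ) ) $]
Step 8: shift ). Stack=[( ( ( E )] ptr=5 lookahead=+ remaining=[+ id + id + num - id ) ) $]
Step 9: reduce F->( E ). Stack=[( ( F] ptr=5 lookahead=+ remaining=[+ id + id + num - id ) ) $]
Step 10: reduce T->F. Stack=[( ( T] ptr=5 lookahead=+ remaining=[+ id + id + num - id ) ) $]
Step 11: reduce E->T. Stack=[( ( E] ptr=5 lookahead=+ remaining=[+ id + id + num - id ) ) $]
Step 12: shift +. Stack=[( ( E +] ptr=6 lookahead=id remaining=[id + id + num - id ) ) $]
Step 13: shift id. Stack=[( ( E + id] ptr=7 lookahead=+ remaining=[+ id + num - id ) ) $]
Step 14: reduce F->id. Stack=[( ( E + F] ptr=7 lookahead=+ remaining=[+ id + num - id ) ) $]
Step 15: reduce T->F. Stack=[( ( E + T] ptr=7 lookahead=+ remaining=[+ id + num - id ) ) $]
Step 16: reduce E->E + T. Stack=[( ( E] ptr=7 lookahead=+ remaining=[+ id + num - id ) ) $]
Step 17: shift +. Stack=[( ( E +] ptr=8 lookahead=id remaining=[id + num - id ) ) $]
Step 18: shift id. Stack=[( ( E + id] ptr=9 lookahead=+ remaining=[+ num - id ) ) $]
Step 19: reduce F->id. Stack=[( ( E + F] ptr=9 lookahead=+ remaining=[+ num - id ) ) $]
Step 20: reduce T->F. Stack=[( ( E + T] ptr=9 lookahead=+ remaining=[+ num - id ) ) $]
Step 21: reduce E->E + T. Stack=[( ( E] ptr=9 lookahead=+ remaining=[+ num - id ) ) $]
Step 22: shift +. Stack=[( ( E +] ptr=10 lookahead=num remaining=[num - id ) ) $]
Step 23: shift num. Stack=[( ( E + num] ptr=11 lookahead=- remaining=[- id ) ) $]
Step 24: reduce F->num. Stack=[( ( E + F] ptr=11 lookahead=- remaining=[- id ) ) $]
Step 25: reduce T->F. Stack=[( ( E + T] ptr=11 lookahead=- remaining=[- id ) ) $]
Step 26: reduce E->E + T. Stack=[( ( E] ptr=11 lookahead=- remaining=[- id ) ) $]
Step 27: shift -. Stack=[( ( E -] ptr=12 lookahead=id remaining=[id ) ) $]
Step 28: shift id. Stack=[( ( E - id] ptr=13 lookahead=) remaining=[) ) $]
Step 29: reduce F->id. Stack=[( ( E - F] ptr=13 lookahead=) remaining=[) ) $]
Step 30: reduce T->F. Stack=[( ( E - T] ptr=13 lookahead=) remaining=[) ) $]
Step 31: reduce E->E - T. Stack=[( ( E] ptr=13 lookahead=) remaining=[) ) $]
Step 32: shift ). Stack=[( ( E )] ptr=14 lookahead=) remaining=[) $]
Step 33: reduce F->( E ). Stack=[( F] ptr=14 lookahead=) remaining=[) $]
Step 34: reduce T->F. Stack=[( T] ptr=14 lookahead=) remaining=[) $]
Step 35: reduce E->T. Stack=[( E] ptr=14 lookahead=) remaining=[) $]
Step 36: shift ). Stack=[( E )] ptr=15 lookahead=$ remaining=[$]
Step 37: reduce F->( E ). Stack=[F] ptr=15 lookahead=$ remaining=[$]
Step 38: reduce T->F. Stack=[T] ptr=15 lookahead=$ remaining=[$]

Answer: T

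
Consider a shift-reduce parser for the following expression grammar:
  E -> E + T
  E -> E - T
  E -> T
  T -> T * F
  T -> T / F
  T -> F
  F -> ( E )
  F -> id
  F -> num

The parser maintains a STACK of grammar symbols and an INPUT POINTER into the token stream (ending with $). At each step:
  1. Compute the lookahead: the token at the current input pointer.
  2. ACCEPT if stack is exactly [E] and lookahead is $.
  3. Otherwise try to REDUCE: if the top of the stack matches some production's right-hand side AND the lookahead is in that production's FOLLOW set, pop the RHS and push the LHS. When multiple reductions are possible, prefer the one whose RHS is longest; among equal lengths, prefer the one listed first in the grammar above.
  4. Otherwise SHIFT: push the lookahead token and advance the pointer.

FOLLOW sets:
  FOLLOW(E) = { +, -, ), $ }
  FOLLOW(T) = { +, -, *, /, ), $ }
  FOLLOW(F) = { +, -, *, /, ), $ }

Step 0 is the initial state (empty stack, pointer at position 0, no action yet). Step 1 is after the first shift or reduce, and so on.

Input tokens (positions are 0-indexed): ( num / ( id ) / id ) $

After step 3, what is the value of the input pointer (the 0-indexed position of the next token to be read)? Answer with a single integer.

Answer: 2

Derivation:
Step 1: shift (. Stack=[(] ptr=1 lookahead=num remaining=[num / ( id ) / id ) $]
Step 2: shift num. Stack=[( num] ptr=2 lookahead=/ remaining=[/ ( id ) / id ) $]
Step 3: reduce F->num. Stack=[( F] ptr=2 lookahead=/ remaining=[/ ( id ) / id ) $]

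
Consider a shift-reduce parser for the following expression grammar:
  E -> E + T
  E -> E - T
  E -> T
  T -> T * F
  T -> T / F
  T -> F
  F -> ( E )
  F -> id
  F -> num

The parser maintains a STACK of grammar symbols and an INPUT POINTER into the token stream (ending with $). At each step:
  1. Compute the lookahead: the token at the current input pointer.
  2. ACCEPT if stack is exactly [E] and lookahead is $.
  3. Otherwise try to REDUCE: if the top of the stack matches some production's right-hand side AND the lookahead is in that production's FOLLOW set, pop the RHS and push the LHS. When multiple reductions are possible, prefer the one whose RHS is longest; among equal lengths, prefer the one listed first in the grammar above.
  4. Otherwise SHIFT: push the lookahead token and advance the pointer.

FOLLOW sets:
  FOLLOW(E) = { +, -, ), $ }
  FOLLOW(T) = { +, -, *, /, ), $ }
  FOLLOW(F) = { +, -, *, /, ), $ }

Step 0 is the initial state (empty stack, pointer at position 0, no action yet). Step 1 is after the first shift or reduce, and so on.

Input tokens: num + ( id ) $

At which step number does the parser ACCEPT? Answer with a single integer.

Answer: 15

Derivation:
Step 1: shift num. Stack=[num] ptr=1 lookahead=+ remaining=[+ ( id ) $]
Step 2: reduce F->num. Stack=[F] ptr=1 lookahead=+ remaining=[+ ( id ) $]
Step 3: reduce T->F. Stack=[T] ptr=1 lookahead=+ remaining=[+ ( id ) $]
Step 4: reduce E->T. Stack=[E] ptr=1 lookahead=+ remaining=[+ ( id ) $]
Step 5: shift +. Stack=[E +] ptr=2 lookahead=( remaining=[( id ) $]
Step 6: shift (. Stack=[E + (] ptr=3 lookahead=id remaining=[id ) $]
Step 7: shift id. Stack=[E + ( id] ptr=4 lookahead=) remaining=[) $]
Step 8: reduce F->id. Stack=[E + ( F] ptr=4 lookahead=) remaining=[) $]
Step 9: reduce T->F. Stack=[E + ( T] ptr=4 lookahead=) remaining=[) $]
Step 10: reduce E->T. Stack=[E + ( E] ptr=4 lookahead=) remaining=[) $]
Step 11: shift ). Stack=[E + ( E )] ptr=5 lookahead=$ remaining=[$]
Step 12: reduce F->( E ). Stack=[E + F] ptr=5 lookahead=$ remaining=[$]
Step 13: reduce T->F. Stack=[E + T] ptr=5 lookahead=$ remaining=[$]
Step 14: reduce E->E + T. Stack=[E] ptr=5 lookahead=$ remaining=[$]
Step 15: accept. Stack=[E] ptr=5 lookahead=$ remaining=[$]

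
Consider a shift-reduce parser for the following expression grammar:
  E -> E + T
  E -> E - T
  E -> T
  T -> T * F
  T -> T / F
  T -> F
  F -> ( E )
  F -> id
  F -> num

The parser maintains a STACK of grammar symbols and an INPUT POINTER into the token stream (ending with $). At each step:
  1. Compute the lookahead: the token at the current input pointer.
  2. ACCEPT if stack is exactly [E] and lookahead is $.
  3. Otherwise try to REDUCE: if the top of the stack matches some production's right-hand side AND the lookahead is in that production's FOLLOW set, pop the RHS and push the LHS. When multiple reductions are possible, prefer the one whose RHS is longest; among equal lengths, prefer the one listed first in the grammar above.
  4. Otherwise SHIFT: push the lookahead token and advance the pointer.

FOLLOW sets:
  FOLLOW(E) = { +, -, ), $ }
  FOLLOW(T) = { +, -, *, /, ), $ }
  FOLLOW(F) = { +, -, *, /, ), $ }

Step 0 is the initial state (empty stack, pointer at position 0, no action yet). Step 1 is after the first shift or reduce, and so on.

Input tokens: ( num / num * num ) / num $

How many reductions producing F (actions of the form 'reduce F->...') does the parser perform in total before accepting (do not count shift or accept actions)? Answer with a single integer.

Step 1: shift (. Stack=[(] ptr=1 lookahead=num remaining=[num / num * num ) / num $]
Step 2: shift num. Stack=[( num] ptr=2 lookahead=/ remaining=[/ num * num ) / num $]
Step 3: reduce F->num. Stack=[( F] ptr=2 lookahead=/ remaining=[/ num * num ) / num $]
Step 4: reduce T->F. Stack=[( T] ptr=2 lookahead=/ remaining=[/ num * num ) / num $]
Step 5: shift /. Stack=[( T /] ptr=3 lookahead=num remaining=[num * num ) / num $]
Step 6: shift num. Stack=[( T / num] ptr=4 lookahead=* remaining=[* num ) / num $]
Step 7: reduce F->num. Stack=[( T / F] ptr=4 lookahead=* remaining=[* num ) / num $]
Step 8: reduce T->T / F. Stack=[( T] ptr=4 lookahead=* remaining=[* num ) / num $]
Step 9: shift *. Stack=[( T *] ptr=5 lookahead=num remaining=[num ) / num $]
Step 10: shift num. Stack=[( T * num] ptr=6 lookahead=) remaining=[) / num $]
Step 11: reduce F->num. Stack=[( T * F] ptr=6 lookahead=) remaining=[) / num $]
Step 12: reduce T->T * F. Stack=[( T] ptr=6 lookahead=) remaining=[) / num $]
Step 13: reduce E->T. Stack=[( E] ptr=6 lookahead=) remaining=[) / num $]
Step 14: shift ). Stack=[( E )] ptr=7 lookahead=/ remaining=[/ num $]
Step 15: reduce F->( E ). Stack=[F] ptr=7 lookahead=/ remaining=[/ num $]
Step 16: reduce T->F. Stack=[T] ptr=7 lookahead=/ remaining=[/ num $]
Step 17: shift /. Stack=[T /] ptr=8 lookahead=num remaining=[num $]
Step 18: shift num. Stack=[T / num] ptr=9 lookahead=$ remaining=[$]
Step 19: reduce F->num. Stack=[T / F] ptr=9 lookahead=$ remaining=[$]
Step 20: reduce T->T / F. Stack=[T] ptr=9 lookahead=$ remaining=[$]
Step 21: reduce E->T. Stack=[E] ptr=9 lookahead=$ remaining=[$]
Step 22: accept. Stack=[E] ptr=9 lookahead=$ remaining=[$]

Answer: 5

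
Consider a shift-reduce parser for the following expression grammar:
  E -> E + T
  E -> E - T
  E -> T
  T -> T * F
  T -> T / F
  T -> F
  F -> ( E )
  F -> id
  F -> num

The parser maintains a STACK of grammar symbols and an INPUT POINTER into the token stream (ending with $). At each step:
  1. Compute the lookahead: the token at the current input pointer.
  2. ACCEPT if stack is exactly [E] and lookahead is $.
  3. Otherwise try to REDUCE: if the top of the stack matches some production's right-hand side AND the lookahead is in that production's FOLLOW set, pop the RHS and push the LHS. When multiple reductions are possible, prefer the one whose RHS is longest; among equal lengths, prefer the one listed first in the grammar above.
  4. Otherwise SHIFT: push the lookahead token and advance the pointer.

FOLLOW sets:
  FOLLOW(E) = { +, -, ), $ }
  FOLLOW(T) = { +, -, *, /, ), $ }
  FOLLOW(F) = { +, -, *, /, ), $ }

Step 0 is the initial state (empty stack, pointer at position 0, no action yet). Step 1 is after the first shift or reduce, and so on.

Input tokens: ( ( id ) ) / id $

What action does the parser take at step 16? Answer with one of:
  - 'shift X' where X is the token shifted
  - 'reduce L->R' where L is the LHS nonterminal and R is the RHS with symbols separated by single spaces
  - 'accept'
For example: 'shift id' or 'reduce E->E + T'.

Answer: reduce F->id

Derivation:
Step 1: shift (. Stack=[(] ptr=1 lookahead=( remaining=[( id ) ) / id $]
Step 2: shift (. Stack=[( (] ptr=2 lookahead=id remaining=[id ) ) / id $]
Step 3: shift id. Stack=[( ( id] ptr=3 lookahead=) remaining=[) ) / id $]
Step 4: reduce F->id. Stack=[( ( F] ptr=3 lookahead=) remaining=[) ) / id $]
Step 5: reduce T->F. Stack=[( ( T] ptr=3 lookahead=) remaining=[) ) / id $]
Step 6: reduce E->T. Stack=[( ( E] ptr=3 lookahead=) remaining=[) ) / id $]
Step 7: shift ). Stack=[( ( E )] ptr=4 lookahead=) remaining=[) / id $]
Step 8: reduce F->( E ). Stack=[( F] ptr=4 lookahead=) remaining=[) / id $]
Step 9: reduce T->F. Stack=[( T] ptr=4 lookahead=) remaining=[) / id $]
Step 10: reduce E->T. Stack=[( E] ptr=4 lookahead=) remaining=[) / id $]
Step 11: shift ). Stack=[( E )] ptr=5 lookahead=/ remaining=[/ id $]
Step 12: reduce F->( E ). Stack=[F] ptr=5 lookahead=/ remaining=[/ id $]
Step 13: reduce T->F. Stack=[T] ptr=5 lookahead=/ remaining=[/ id $]
Step 14: shift /. Stack=[T /] ptr=6 lookahead=id remaining=[id $]
Step 15: shift id. Stack=[T / id] ptr=7 lookahead=$ remaining=[$]
Step 16: reduce F->id. Stack=[T / F] ptr=7 lookahead=$ remaining=[$]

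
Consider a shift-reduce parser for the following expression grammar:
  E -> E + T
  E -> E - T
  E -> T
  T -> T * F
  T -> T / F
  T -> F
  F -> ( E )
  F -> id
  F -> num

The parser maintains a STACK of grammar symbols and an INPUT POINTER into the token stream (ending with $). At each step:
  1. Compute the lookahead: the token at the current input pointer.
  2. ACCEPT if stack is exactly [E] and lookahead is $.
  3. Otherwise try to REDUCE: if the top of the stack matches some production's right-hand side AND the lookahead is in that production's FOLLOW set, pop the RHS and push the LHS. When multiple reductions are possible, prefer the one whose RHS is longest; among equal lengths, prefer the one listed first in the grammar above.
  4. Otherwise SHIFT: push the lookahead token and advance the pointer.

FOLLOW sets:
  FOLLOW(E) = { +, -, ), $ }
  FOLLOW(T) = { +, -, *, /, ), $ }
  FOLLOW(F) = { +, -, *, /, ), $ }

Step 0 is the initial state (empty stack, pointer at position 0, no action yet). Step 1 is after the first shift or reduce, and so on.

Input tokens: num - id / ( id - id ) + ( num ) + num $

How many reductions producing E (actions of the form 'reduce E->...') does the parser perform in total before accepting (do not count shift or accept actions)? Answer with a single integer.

Answer: 7

Derivation:
Step 1: shift num. Stack=[num] ptr=1 lookahead=- remaining=[- id / ( id - id ) + ( num ) + num $]
Step 2: reduce F->num. Stack=[F] ptr=1 lookahead=- remaining=[- id / ( id - id ) + ( num ) + num $]
Step 3: reduce T->F. Stack=[T] ptr=1 lookahead=- remaining=[- id / ( id - id ) + ( num ) + num $]
Step 4: reduce E->T. Stack=[E] ptr=1 lookahead=- remaining=[- id / ( id - id ) + ( num ) + num $]
Step 5: shift -. Stack=[E -] ptr=2 lookahead=id remaining=[id / ( id - id ) + ( num ) + num $]
Step 6: shift id. Stack=[E - id] ptr=3 lookahead=/ remaining=[/ ( id - id ) + ( num ) + num $]
Step 7: reduce F->id. Stack=[E - F] ptr=3 lookahead=/ remaining=[/ ( id - id ) + ( num ) + num $]
Step 8: reduce T->F. Stack=[E - T] ptr=3 lookahead=/ remaining=[/ ( id - id ) + ( num ) + num $]
Step 9: shift /. Stack=[E - T /] ptr=4 lookahead=( remaining=[( id - id ) + ( num ) + num $]
Step 10: shift (. Stack=[E - T / (] ptr=5 lookahead=id remaining=[id - id ) + ( num ) + num $]
Step 11: shift id. Stack=[E - T / ( id] ptr=6 lookahead=- remaining=[- id ) + ( num ) + num $]
Step 12: reduce F->id. Stack=[E - T / ( F] ptr=6 lookahead=- remaining=[- id ) + ( num ) + num $]
Step 13: reduce T->F. Stack=[E - T / ( T] ptr=6 lookahead=- remaining=[- id ) + ( num ) + num $]
Step 14: reduce E->T. Stack=[E - T / ( E] ptr=6 lookahead=- remaining=[- id ) + ( num ) + num $]
Step 15: shift -. Stack=[E - T / ( E -] ptr=7 lookahead=id remaining=[id ) + ( num ) + num $]
Step 16: shift id. Stack=[E - T / ( E - id] ptr=8 lookahead=) remaining=[) + ( num ) + num $]
Step 17: reduce F->id. Stack=[E - T / ( E - F] ptr=8 lookahead=) remaining=[) + ( num ) + num $]
Step 18: reduce T->F. Stack=[E - T / ( E - T] ptr=8 lookahead=) remaining=[) + ( num ) + num $]
Step 19: reduce E->E - T. Stack=[E - T / ( E] ptr=8 lookahead=) remaining=[) + ( num ) + num $]
Step 20: shift ). Stack=[E - T / ( E )] ptr=9 lookahead=+ remaining=[+ ( num ) + num $]
Step 21: reduce F->( E ). Stack=[E - T / F] ptr=9 lookahead=+ remaining=[+ ( num ) + num $]
Step 22: reduce T->T / F. Stack=[E - T] ptr=9 lookahead=+ remaining=[+ ( num ) + num $]
Step 23: reduce E->E - T. Stack=[E] ptr=9 lookahead=+ remaining=[+ ( num ) + num $]
Step 24: shift +. Stack=[E +] ptr=10 lookahead=( remaining=[( num ) + num $]
Step 25: shift (. Stack=[E + (] ptr=11 lookahead=num remaining=[num ) + num $]
Step 26: shift num. Stack=[E + ( num] ptr=12 lookahead=) remaining=[) + num $]
Step 27: reduce F->num. Stack=[E + ( F] ptr=12 lookahead=) remaining=[) + num $]
Step 28: reduce T->F. Stack=[E + ( T] ptr=12 lookahead=) remaining=[) + num $]
Step 29: reduce E->T. Stack=[E + ( E] ptr=12 lookahead=) remaining=[) + num $]
Step 30: shift ). Stack=[E + ( E )] ptr=13 lookahead=+ remaining=[+ num $]
Step 31: reduce F->( E ). Stack=[E + F] ptr=13 lookahead=+ remaining=[+ num $]
Step 32: reduce T->F. Stack=[E + T] ptr=13 lookahead=+ remaining=[+ num $]
Step 33: reduce E->E + T. Stack=[E] ptr=13 lookahead=+ remaining=[+ num $]
Step 34: shift +. Stack=[E +] ptr=14 lookahead=num remaining=[num $]
Step 35: shift num. Stack=[E + num] ptr=15 lookahead=$ remaining=[$]
Step 36: reduce F->num. Stack=[E + F] ptr=15 lookahead=$ remaining=[$]
Step 37: reduce T->F. Stack=[E + T] ptr=15 lookahead=$ remaining=[$]
Step 38: reduce E->E + T. Stack=[E] ptr=15 lookahead=$ remaining=[$]
Step 39: accept. Stack=[E] ptr=15 lookahead=$ remaining=[$]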